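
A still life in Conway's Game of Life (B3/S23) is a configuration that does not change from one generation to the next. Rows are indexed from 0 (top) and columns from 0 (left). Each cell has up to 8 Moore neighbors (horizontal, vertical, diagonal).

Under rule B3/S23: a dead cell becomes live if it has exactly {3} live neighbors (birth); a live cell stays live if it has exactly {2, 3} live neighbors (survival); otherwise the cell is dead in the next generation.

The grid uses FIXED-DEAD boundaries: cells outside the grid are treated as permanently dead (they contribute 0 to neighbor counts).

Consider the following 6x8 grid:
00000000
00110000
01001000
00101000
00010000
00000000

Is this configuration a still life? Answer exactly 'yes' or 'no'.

Answer: yes

Derivation:
Compute generation 1 and compare to generation 0 (given above):
Generation 1:
00000000
00110000
01001000
00101000
00010000
00000000
The grids are IDENTICAL -> still life.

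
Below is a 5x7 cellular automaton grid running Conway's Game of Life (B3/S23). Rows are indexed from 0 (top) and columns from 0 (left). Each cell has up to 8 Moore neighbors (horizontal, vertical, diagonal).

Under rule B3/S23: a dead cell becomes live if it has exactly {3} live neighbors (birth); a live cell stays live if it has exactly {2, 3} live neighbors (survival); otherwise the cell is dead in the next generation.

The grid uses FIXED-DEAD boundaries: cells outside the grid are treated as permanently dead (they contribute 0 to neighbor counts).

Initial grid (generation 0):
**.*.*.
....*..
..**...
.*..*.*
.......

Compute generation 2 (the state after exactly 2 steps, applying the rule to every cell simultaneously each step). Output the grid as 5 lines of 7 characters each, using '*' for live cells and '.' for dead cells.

Simulating step by step:
Generation 0 (given above): 10 live cells
Generation 1: 9 live cells
....*..
.*..*..
..****.
..**...
.......
Generation 2: 4 live cells
(generation 2 grid is the final answer)

Answer: .......
..*....
.*...*.
..*....
.......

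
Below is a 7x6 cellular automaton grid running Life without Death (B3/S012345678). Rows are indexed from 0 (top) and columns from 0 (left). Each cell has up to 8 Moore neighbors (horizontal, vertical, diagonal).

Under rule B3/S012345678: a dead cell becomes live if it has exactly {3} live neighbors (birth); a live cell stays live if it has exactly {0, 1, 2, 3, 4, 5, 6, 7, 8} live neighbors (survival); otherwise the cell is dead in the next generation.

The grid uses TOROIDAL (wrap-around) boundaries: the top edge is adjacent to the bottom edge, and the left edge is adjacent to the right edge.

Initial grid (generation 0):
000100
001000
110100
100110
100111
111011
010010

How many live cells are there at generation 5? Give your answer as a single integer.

Answer: 28

Derivation:
Simulating step by step:
Generation 0 (given above): 19 live cells
Generation 1: 24 live cells
001100
011100
110111
100110
100111
111011
010010
Generation 2: 26 live cells
001110
011101
110111
100110
100111
111011
010010
Generation 3: 28 live cells
101111
011101
110111
100110
100111
111011
010010
Generation 4: 28 live cells
101111
011101
110111
100110
100111
111011
010010
Generation 5: 28 live cells
101111
011101
110111
100110
100111
111011
010010
Population at generation 5: 28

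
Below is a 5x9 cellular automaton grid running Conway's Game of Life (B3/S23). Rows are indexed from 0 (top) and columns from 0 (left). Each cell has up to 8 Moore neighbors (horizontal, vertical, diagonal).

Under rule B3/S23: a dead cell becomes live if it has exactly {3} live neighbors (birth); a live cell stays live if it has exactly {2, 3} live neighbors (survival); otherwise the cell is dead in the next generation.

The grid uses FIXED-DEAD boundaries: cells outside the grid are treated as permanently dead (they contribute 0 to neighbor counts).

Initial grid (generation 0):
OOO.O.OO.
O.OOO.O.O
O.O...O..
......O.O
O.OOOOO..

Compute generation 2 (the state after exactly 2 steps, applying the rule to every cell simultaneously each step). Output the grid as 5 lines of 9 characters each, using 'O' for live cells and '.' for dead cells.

Answer: .O.O..OO.
......O..
.O....OO.
..O.O....
...OO.OO.

Derivation:
Simulating step by step:
Generation 0 (given above): 23 live cells
Generation 1: 18 live cells
O.O.O.OO.
O...O.O..
..O...O..
..O.O.O..
...OOOOO.
Generation 2: 14 live cells
(generation 2 grid is the final answer)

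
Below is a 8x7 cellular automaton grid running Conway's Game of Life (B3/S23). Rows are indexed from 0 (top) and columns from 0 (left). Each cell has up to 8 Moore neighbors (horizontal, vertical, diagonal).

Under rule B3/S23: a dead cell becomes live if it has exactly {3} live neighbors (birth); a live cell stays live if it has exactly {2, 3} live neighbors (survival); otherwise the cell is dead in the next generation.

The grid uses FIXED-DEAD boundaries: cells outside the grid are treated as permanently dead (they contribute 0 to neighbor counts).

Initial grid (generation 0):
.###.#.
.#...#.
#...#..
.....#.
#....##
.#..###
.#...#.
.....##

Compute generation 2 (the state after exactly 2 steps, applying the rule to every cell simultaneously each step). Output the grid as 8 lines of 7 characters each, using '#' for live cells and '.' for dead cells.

Answer: #####..
##.#.#.
...#...
....#.#
....#..
.......
.....#.
.......

Derivation:
Simulating step by step:
Generation 0 (given above): 20 live cells
Generation 1: 17 live cells
.##.#..
##.#.#.
....##.
....###
.......
##..#..
.......
.....##
Generation 2: 14 live cells
(generation 2 grid is the final answer)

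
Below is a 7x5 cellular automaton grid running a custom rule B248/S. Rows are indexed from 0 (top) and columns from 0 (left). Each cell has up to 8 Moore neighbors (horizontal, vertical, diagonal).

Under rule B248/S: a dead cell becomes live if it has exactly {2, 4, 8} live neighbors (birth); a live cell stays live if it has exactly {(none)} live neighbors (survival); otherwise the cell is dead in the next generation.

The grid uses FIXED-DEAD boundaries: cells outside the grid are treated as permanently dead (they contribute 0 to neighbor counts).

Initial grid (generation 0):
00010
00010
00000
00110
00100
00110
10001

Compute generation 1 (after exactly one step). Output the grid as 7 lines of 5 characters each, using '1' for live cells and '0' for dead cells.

Simulating step by step:
Generation 0 (given above): 9 live cells
Generation 1: 10 live cells
(generation 1 grid is the final answer)

Answer: 00101
00101
00001
01000
00001
00001
01100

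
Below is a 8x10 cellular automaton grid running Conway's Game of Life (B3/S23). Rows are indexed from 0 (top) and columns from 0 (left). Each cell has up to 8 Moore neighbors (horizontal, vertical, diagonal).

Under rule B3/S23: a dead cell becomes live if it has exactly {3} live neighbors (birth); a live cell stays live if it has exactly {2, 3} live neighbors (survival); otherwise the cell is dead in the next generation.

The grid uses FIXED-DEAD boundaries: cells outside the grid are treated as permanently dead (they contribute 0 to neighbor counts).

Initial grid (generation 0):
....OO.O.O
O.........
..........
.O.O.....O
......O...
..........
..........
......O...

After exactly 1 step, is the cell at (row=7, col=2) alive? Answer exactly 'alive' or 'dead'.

Simulating step by step:
Generation 0 (given above): 10 live cells
Generation 1: 0 live cells
..........
..........
..........
..........
..........
..........
..........
..........

Cell (7,2) at generation 1: 0 -> dead

Answer: dead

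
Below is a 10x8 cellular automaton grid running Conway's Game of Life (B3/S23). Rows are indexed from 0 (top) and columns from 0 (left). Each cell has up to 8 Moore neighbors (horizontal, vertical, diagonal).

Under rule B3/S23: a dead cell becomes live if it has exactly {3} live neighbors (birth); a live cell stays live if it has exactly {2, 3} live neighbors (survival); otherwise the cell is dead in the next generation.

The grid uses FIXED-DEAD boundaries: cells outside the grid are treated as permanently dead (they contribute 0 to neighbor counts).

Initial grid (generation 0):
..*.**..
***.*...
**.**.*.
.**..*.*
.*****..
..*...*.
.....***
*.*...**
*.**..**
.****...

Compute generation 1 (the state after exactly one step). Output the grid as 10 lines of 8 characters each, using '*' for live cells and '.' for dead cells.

Simulating step by step:
Generation 0 (given above): 39 live cells
Generation 1: 22 live cells
(generation 1 grid is the final answer)

Answer: ..*.**..
*.......
....*.*.
........
....**..
.**....*
.*...*..
..**....
*...****
.*..*...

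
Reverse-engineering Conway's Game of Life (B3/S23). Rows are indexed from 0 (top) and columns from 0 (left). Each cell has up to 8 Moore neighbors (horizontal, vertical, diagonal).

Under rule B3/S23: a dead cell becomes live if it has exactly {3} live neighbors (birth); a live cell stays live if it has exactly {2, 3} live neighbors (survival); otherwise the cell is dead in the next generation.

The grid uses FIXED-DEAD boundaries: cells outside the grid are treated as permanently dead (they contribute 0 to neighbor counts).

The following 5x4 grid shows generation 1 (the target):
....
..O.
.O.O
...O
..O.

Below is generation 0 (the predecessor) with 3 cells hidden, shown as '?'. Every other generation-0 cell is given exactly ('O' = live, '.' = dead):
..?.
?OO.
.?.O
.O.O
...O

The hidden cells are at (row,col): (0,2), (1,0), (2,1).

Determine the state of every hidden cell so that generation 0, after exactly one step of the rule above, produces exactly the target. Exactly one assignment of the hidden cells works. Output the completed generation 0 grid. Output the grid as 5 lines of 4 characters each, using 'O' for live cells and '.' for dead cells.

Answer: ....
.OO.
...O
.O.O
...O

Derivation:
Hidden generation-0 cells (in order): (0,2), (1,0), (2,1).
A hidden cell only influences target cells in its own 3x3 neighborhood. Try each of the 2^3 = 8 assignments, step the completed generation 0 forward once under B3/S23, and compare with the target:
  (0,2)=. (1,0)=. (2,1)=. -> step reproduces the target at every cell -> ACCEPT
  (0,2)=. (1,0)=. (2,1)=O -> step gives (1,1)='O' but target has '.' -> reject
  (0,2)=. (1,0)=O (2,1)=. -> step gives (0,1)='O' but target has '.' -> reject
  (0,2)=. (1,0)=O (2,1)=O -> step gives (0,1)='O' but target has '.' -> reject
  (0,2)=O (1,0)=. (2,1)=. -> step gives (0,1)='O' but target has '.' -> reject
  (0,2)=O (1,0)=. (2,1)=O -> step gives (0,1)='O' but target has '.' -> reject
  (0,2)=O (1,0)=O (2,1)=. -> step gives (0,2)='O' but target has '.' -> reject
  (0,2)=O (1,0)=O (2,1)=O -> step gives (0,2)='O' but target has '.' -> reject
Unique solution: (0,2)=dead, (1,0)=dead, (2,1)=dead.
Check: live-neighbor counts of every cell in the completed generation 0:
1221
1122
2352
1042
1131
Applying B3/S23 to generation 0 with these counts gives:
....
..O.
.O.O
...O
..O.
which matches the target exactly.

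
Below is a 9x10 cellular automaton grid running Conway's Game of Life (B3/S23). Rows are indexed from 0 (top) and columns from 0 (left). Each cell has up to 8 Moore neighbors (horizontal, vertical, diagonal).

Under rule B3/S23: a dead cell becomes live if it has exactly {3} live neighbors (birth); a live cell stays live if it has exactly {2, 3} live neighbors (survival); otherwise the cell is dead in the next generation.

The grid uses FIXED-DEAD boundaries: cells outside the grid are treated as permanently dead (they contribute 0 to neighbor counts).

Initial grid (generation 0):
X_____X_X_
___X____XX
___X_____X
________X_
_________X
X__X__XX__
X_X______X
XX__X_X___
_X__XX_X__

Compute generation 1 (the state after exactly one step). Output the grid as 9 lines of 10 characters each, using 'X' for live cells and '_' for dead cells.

Answer: _______XXX
_______XXX
_________X
________XX
_______XX_
_X______X_
X_XX_XXX__
X_XXX_X___
XX__XXX___

Derivation:
Simulating step by step:
Generation 0 (given above): 25 live cells
Generation 1: 29 live cells
(generation 1 grid is the final answer)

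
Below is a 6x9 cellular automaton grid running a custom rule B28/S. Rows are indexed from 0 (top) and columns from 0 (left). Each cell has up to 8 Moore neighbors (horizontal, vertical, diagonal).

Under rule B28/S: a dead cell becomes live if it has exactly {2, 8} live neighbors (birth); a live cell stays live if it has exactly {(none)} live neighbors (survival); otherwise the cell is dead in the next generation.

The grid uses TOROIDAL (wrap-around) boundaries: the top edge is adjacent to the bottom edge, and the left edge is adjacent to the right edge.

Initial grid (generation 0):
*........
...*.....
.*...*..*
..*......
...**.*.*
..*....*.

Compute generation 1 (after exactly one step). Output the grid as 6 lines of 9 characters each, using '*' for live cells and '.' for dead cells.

Answer: .***....*
.**.*...*
*..**....
.*....*.*
.*...*...
**..***..

Derivation:
Simulating step by step:
Generation 0 (given above): 12 live cells
Generation 1: 21 live cells
(generation 1 grid is the final answer)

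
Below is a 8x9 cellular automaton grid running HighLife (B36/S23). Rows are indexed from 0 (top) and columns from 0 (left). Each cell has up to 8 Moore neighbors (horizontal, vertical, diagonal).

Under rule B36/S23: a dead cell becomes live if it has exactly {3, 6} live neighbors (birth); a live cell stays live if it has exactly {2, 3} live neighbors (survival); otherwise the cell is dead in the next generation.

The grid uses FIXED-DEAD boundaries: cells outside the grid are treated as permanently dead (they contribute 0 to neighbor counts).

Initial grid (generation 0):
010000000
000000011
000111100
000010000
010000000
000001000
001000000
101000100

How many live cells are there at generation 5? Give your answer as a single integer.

Answer: 4

Derivation:
Simulating step by step:
Generation 0 (given above): 14 live cells
Generation 1: 13 live cells
000000000
000011110
000111110
000110000
000000000
000000000
010000000
010000000
Generation 2: 7 live cells
000001100
000100010
000000010
000100100
000000000
000000000
000000000
000000000
Generation 3: 4 live cells
000000100
000000010
000000110
000000000
000000000
000000000
000000000
000000000
Generation 4: 3 live cells
000000000
000000010
000000110
000000000
000000000
000000000
000000000
000000000
Generation 5: 4 live cells
000000000
000000110
000000110
000000000
000000000
000000000
000000000
000000000
Population at generation 5: 4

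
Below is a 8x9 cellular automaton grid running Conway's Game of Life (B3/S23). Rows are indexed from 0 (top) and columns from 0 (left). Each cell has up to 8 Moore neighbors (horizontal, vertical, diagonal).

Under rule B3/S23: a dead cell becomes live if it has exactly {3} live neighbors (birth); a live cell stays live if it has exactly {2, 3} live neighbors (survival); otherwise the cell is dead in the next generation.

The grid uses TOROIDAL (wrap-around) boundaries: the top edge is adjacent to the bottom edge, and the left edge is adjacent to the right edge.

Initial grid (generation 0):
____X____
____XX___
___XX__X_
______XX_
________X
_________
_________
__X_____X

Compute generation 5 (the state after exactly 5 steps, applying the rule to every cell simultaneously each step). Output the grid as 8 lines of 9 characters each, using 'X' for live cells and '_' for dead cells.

Simulating step by step:
Generation 0 (given above): 11 live cells
Generation 1: 11 live cells
___XXX___
_____X___
___XX__X_
______XXX
_______X_
_________
_________
_________
Generation 2: 14 live cells
____XX___
_____XX__
____XX_XX
______X_X
______XXX
_________
_________
____X____
Generation 3: 11 live cells
____X_X__
_______X_
____X___X
X________
______X_X
_______X_
_________
____XX___
Generation 4: 13 live cells
____X_X__
_____X_X_
________X
X______XX
_______XX
_______X_
_________
____XX___
Generation 5: 14 live cells
(generation 5 grid is the final answer)

Answer: ____X_X__
_____XXX_
X_____X__
X________
X_____X__
_______XX
_________
____XX___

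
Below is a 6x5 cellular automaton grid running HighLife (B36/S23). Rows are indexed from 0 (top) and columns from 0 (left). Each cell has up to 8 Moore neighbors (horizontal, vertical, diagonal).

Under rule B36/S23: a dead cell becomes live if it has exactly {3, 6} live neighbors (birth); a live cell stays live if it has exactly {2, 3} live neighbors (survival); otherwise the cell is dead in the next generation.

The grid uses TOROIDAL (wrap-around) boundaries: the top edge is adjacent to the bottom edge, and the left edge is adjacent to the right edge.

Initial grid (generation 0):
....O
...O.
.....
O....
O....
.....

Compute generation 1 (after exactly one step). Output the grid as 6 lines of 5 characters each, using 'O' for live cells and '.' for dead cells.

Simulating step by step:
Generation 0 (given above): 4 live cells
Generation 1: 0 live cells
(generation 1 grid is the final answer)

Answer: .....
.....
.....
.....
.....
.....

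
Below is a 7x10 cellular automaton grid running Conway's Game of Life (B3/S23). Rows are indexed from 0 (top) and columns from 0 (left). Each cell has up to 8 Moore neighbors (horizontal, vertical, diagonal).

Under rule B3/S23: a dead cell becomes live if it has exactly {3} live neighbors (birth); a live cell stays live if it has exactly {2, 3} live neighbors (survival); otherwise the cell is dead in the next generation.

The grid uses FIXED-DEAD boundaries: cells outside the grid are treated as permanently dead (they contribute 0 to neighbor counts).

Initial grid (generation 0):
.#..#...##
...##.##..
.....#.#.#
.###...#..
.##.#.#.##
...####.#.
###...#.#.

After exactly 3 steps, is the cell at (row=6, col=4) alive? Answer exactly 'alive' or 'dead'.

Simulating step by step:
Generation 0 (given above): 31 live cells
Generation 1: 31 live cells
...###.##.
...##.##.#
.....#.#..
.#.###.#.#
.#....#.##
#...#.#.#.
.####.#...
Generation 2: 28 live cells
...#.#.##.
...#......
..#....#..
..#.##.#.#
####..#..#
#...#.#.##
.####..#..
Generation 3: 30 live cells
....#.....
..###.###.
..#.#.#.#.
....##.#..
#.#...#..#
#...#.#.##
.#####.##.

Cell (6,4) at generation 3: 1 -> alive

Answer: alive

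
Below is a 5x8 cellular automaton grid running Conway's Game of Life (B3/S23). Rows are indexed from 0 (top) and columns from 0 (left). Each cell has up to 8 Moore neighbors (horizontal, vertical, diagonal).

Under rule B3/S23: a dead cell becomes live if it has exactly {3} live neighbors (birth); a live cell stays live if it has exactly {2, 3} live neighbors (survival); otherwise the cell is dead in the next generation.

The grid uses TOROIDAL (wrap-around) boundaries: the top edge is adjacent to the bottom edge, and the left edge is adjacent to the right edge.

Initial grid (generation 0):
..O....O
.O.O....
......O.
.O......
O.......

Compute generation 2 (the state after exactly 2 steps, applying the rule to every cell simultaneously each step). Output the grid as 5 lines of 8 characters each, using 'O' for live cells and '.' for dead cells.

Answer: O.O.....
..OO....
........
.O......
O.O.....

Derivation:
Simulating step by step:
Generation 0 (given above): 7 live cells
Generation 1: 7 live cells
OOO.....
..O.....
..O.....
........
OO......
Generation 2: 7 live cells
(generation 2 grid is the final answer)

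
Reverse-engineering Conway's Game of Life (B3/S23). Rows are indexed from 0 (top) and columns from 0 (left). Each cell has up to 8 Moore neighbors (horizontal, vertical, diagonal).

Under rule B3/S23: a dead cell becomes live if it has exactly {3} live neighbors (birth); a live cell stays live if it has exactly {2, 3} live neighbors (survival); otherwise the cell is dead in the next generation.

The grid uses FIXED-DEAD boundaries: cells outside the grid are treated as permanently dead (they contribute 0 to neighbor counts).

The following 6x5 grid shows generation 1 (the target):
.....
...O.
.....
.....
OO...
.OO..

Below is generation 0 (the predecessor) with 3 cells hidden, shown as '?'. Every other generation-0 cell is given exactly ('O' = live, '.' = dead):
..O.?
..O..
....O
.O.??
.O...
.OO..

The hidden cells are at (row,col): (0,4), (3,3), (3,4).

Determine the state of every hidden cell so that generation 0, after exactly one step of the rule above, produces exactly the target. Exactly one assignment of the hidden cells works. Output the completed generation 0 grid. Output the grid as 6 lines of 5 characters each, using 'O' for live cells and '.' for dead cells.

Answer: ..O..
..O..
....O
.O...
.O...
.OO..

Derivation:
Hidden generation-0 cells (in order): (0,4), (3,3), (3,4).
A hidden cell only influences target cells in its own 3x3 neighborhood. Try each of the 2^3 = 8 assignments, step the completed generation 0 forward once under B3/S23, and compare with the target:
  (0,4)=. (3,3)=. (3,4)=. -> step reproduces the target at every cell -> ACCEPT
  (0,4)=. (3,3)=. (3,4)=O -> step gives (2,3)='O' but target has '.' -> reject
  (0,4)=. (3,3)=O (3,4)=. -> step gives (2,2)='O' but target has '.' -> reject
  (0,4)=. (3,3)=O (3,4)=O -> step gives (2,2)='O' but target has '.' -> reject
  (0,4)=O (3,3)=. (3,4)=. -> step gives (0,3)='O' but target has '.' -> reject
  (0,4)=O (3,3)=. (3,4)=O -> step gives (0,3)='O' but target has '.' -> reject
  (0,4)=O (3,3)=O (3,4)=. -> step gives (0,3)='O' but target has '.' -> reject
  (0,4)=O (3,3)=O (3,4)=O -> step gives (0,3)='O' but target has '.' -> reject
Unique solution: (0,4)=dead, (3,3)=dead, (3,4)=dead.
Check: live-neighbor counts of every cell in the completed generation 0:
02120
02131
12220
21211
33410
22210
Applying B3/S23 to generation 0 with these counts gives:
.....
...O.
.....
.....
OO...
.OO..
which matches the target exactly.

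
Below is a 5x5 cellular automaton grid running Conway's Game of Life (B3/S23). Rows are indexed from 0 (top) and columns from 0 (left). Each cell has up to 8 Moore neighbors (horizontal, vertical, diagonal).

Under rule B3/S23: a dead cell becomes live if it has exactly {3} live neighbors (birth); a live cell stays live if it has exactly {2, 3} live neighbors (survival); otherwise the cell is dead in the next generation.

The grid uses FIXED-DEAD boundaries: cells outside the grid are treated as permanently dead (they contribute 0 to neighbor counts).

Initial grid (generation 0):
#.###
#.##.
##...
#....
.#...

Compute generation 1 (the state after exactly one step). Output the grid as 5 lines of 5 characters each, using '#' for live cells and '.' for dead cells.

Simulating step by step:
Generation 0 (given above): 11 live cells
Generation 1: 7 live cells
(generation 1 grid is the final answer)

Answer: ..#.#
#...#
#.#..
#....
.....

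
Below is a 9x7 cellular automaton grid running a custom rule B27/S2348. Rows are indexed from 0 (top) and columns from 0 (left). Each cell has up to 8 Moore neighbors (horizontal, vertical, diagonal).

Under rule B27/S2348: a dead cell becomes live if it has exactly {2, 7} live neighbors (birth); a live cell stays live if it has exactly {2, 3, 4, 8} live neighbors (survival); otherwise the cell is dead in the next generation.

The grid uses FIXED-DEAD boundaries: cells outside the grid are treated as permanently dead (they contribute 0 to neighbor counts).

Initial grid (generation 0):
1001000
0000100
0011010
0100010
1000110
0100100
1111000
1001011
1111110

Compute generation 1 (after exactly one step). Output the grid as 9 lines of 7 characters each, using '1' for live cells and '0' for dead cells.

Answer: 0000100
0100110
0111011
1100010
1011111
0100100
1111001
1110011
1111110

Derivation:
Simulating step by step:
Generation 0 (given above): 27 live cells
Generation 1: 36 live cells
(generation 1 grid is the final answer)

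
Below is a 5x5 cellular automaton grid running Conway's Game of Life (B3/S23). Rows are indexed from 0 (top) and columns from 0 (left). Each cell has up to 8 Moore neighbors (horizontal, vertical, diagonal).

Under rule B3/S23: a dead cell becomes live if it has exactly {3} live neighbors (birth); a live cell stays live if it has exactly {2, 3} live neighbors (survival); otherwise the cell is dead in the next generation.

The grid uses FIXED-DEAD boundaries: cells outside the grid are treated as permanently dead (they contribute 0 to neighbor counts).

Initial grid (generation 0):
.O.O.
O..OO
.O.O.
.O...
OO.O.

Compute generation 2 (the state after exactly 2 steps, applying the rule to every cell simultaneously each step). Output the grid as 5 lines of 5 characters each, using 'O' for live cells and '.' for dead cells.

Answer: .OO.O
O....
...OO
...O.
OOO..

Derivation:
Simulating step by step:
Generation 0 (given above): 11 live cells
Generation 1: 15 live cells
..OOO
OO.OO
OO.OO
.O...
OOO..
Generation 2: 10 live cells
(generation 2 grid is the final answer)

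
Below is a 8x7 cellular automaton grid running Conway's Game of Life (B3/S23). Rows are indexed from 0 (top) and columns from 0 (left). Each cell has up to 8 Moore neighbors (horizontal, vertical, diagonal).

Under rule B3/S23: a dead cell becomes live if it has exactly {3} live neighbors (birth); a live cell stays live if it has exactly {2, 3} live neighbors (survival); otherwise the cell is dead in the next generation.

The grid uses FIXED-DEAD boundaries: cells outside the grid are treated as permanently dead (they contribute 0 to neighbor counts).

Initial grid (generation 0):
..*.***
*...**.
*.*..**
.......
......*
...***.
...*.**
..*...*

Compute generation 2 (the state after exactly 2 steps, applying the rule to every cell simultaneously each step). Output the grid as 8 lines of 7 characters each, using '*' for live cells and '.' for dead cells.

Simulating step by step:
Generation 0 (given above): 20 live cells
Generation 1: 17 live cells
...**.*
.......
.*..***
.....**
....**.
...*...
..**..*
.....**
Generation 2: 17 live cells
(generation 2 grid is the final answer)

Answer: .......
...*..*
....*.*
.......
....***
..**.*.
..*****
.....**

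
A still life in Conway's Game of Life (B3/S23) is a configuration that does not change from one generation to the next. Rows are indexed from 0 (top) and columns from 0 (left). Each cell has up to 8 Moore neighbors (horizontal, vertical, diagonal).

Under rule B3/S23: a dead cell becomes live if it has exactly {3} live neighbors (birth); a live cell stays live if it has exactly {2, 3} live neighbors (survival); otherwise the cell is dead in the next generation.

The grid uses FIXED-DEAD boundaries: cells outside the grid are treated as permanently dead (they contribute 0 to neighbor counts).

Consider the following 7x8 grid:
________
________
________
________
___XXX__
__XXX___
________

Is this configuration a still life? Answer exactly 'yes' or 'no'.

Answer: no

Derivation:
Compute generation 1 and compare to generation 0 (given above):
Generation 1:
________
________
________
____X___
__X__X__
__X__X__
___X____
Cell (3,4) differs: gen0=0 vs gen1=1 -> NOT a still life.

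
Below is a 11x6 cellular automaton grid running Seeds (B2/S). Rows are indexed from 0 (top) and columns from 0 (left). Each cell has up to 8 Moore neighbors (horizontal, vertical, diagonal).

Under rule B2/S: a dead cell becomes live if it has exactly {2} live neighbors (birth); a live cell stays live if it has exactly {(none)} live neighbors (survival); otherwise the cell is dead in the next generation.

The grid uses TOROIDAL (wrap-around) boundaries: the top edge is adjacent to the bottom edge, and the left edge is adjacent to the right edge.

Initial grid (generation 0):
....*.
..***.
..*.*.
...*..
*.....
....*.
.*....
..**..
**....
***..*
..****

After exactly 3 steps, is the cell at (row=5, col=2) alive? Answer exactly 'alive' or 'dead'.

Answer: dead

Derivation:
Simulating step by step:
Generation 0 (given above): 22 live cells
Generation 1: 16 live cells
.*....
.*....
.*...*
.**.**
...***
**...*
....*.
......
....*.
......
......
Generation 2: 8 live cells
*.*...
......
...*..
......
......
..*...
.*....
...***
......
......
......
Generation 3: 12 live cells
.*....
.***..
......
......
......
.*....
*....*
*.*...
...*.*
......
.*....

Cell (5,2) at generation 3: 0 -> dead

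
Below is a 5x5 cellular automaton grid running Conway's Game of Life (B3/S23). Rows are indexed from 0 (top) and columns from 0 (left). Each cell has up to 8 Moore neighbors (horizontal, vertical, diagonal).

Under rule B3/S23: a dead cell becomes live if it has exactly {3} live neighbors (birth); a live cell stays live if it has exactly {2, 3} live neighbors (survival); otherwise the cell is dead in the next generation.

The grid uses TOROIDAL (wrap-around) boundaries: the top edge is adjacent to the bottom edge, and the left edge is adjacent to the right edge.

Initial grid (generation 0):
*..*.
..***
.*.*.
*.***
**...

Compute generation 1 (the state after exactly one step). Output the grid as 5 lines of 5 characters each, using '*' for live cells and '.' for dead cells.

Simulating step by step:
Generation 0 (given above): 13 live cells
Generation 1: 6 live cells
(generation 1 grid is the final answer)

Answer: *..*.
**...
.*...
...*.
.....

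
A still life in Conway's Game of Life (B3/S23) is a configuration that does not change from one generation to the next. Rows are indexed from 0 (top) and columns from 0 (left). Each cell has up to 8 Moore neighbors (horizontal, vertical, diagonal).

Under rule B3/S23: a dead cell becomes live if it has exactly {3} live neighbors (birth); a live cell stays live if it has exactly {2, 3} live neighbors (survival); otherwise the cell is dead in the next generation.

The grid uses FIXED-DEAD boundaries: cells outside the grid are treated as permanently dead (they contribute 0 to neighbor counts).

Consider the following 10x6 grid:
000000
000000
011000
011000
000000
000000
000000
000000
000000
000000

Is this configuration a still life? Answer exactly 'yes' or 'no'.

Compute generation 1 and compare to generation 0 (given above):
Generation 1:
000000
000000
011000
011000
000000
000000
000000
000000
000000
000000
The grids are IDENTICAL -> still life.

Answer: yes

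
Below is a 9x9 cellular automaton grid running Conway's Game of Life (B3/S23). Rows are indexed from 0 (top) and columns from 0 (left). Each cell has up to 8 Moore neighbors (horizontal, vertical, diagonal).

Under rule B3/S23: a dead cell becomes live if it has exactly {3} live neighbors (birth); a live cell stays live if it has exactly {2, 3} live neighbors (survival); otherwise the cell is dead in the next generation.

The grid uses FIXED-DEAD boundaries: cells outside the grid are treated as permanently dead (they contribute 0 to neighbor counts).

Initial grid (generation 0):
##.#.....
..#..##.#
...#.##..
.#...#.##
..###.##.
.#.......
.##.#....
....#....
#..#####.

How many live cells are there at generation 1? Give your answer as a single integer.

Answer: 32

Derivation:
Simulating step by step:
Generation 0 (given above): 30 live cells
Generation 1: 32 live cells
.##......
.###.###.
..#.....#
........#
.########
.#..##...
.###.....
.##...#..
...####..
Population at generation 1: 32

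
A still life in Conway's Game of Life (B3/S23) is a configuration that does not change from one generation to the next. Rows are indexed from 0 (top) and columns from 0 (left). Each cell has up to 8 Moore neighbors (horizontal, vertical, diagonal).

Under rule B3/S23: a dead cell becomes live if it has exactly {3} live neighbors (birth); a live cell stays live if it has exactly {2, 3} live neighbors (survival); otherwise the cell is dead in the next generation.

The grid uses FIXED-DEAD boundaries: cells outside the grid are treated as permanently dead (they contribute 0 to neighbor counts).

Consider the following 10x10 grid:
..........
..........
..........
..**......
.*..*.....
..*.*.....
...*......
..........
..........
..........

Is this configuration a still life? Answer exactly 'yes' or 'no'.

Compute generation 1 and compare to generation 0 (given above):
Generation 1:
..........
..........
..........
..**......
.*..*.....
..*.*.....
...*......
..........
..........
..........
The grids are IDENTICAL -> still life.

Answer: yes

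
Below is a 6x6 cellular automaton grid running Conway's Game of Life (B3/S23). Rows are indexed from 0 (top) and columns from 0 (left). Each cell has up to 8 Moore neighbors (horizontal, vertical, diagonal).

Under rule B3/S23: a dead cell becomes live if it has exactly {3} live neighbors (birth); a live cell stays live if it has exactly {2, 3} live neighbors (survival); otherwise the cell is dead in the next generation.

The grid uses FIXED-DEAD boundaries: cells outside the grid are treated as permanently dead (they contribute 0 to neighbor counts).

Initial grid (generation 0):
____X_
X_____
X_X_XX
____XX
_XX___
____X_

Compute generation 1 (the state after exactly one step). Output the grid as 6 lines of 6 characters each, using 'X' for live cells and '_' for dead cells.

Simulating step by step:
Generation 0 (given above): 11 live cells
Generation 1: 14 live cells
(generation 1 grid is the final answer)

Answer: ______
_X_XXX
_X_XXX
__X_XX
___XXX
______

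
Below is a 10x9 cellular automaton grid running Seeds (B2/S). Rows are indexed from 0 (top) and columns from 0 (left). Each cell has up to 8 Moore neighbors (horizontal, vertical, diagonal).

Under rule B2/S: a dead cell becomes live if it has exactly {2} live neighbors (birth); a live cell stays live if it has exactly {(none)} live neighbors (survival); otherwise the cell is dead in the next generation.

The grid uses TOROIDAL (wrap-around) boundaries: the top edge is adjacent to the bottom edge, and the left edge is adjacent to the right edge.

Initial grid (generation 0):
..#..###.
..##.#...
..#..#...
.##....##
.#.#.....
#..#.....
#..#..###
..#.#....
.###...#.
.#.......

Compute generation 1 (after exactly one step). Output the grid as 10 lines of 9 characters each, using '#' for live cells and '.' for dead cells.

Answer: .........
.......#.
#......##
....#.#..
....#..#.
......#..
.....#...
.....#...
#...#....
#...##..#

Derivation:
Simulating step by step:
Generation 0 (given above): 29 live cells
Generation 1: 17 live cells
(generation 1 grid is the final answer)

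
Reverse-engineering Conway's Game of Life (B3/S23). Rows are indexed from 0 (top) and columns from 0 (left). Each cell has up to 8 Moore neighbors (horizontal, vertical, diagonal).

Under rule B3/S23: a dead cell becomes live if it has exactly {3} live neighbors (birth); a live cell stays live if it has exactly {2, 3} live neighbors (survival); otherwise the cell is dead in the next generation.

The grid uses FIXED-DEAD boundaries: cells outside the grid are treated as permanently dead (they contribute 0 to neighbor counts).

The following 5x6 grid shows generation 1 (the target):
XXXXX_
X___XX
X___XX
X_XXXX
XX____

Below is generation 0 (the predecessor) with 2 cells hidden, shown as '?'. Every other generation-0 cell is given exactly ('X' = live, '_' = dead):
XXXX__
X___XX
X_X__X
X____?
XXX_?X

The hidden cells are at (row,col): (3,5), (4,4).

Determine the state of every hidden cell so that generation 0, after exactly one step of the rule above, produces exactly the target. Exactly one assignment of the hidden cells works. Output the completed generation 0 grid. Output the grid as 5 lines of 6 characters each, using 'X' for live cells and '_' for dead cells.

Answer: XXXX__
X___XX
X_X__X
X_____
XXX_XX

Derivation:
Hidden generation-0 cells (in order): (3,5), (4,4).
A hidden cell only influences target cells in its own 3x3 neighborhood. Try each of the 2^2 = 4 assignments, step the completed generation 0 forward once under B3/S23, and compare with the target:
  (3,5)=_ (4,4)=_ -> step gives (3,3)='_' but target has 'X' -> reject
  (3,5)=_ (4,4)=X -> step reproduces the target at every cell -> ACCEPT
  (3,5)=X (4,4)=_ -> step gives (2,4)='_' but target has 'X' -> reject
  (3,5)=X (4,4)=X -> step gives (2,4)='_' but target has 'X' -> reject
Unique solution: (3,5)=dead, (4,4)=live.
Check: live-neighbor counts of every cell in the completed generation 0:
232232
364432
240232
363333
231211
Applying B3/S23 to generation 0 with these counts gives:
XXXXX_
X___XX
X___XX
X_XXXX
XX____
which matches the target exactly.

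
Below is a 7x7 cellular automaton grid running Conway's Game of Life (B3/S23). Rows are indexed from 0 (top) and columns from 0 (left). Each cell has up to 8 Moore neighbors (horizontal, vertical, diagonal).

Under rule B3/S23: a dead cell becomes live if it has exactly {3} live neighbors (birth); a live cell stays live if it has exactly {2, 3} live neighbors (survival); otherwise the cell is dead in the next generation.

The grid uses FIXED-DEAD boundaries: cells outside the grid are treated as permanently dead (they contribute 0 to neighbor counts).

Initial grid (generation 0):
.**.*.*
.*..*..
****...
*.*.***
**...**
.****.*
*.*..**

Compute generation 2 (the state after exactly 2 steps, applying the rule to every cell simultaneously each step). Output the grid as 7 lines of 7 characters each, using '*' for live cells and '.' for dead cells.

Answer: ..**.*.
.*****.
....*..
.......
...***.
...**..
....**.

Derivation:
Simulating step by step:
Generation 0 (given above): 28 live cells
Generation 1: 16 live cells
.***.*.
....**.
*......
....*.*
*......
...**..
..*.***
Generation 2: 16 live cells
(generation 2 grid is the final answer)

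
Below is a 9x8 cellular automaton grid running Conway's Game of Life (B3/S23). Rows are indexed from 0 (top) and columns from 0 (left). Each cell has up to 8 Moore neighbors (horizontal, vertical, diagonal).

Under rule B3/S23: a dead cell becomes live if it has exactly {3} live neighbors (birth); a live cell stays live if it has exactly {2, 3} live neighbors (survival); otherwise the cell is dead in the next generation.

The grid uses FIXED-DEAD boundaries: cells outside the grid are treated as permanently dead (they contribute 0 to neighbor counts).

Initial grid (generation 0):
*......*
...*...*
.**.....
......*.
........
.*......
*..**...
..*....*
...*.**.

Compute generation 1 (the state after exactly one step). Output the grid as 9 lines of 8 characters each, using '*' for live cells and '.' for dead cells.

Answer: ........
.**.....
..*.....
........
........
........
.***....
..*..**.
......*.

Derivation:
Simulating step by step:
Generation 0 (given above): 16 live cells
Generation 1: 10 live cells
(generation 1 grid is the final answer)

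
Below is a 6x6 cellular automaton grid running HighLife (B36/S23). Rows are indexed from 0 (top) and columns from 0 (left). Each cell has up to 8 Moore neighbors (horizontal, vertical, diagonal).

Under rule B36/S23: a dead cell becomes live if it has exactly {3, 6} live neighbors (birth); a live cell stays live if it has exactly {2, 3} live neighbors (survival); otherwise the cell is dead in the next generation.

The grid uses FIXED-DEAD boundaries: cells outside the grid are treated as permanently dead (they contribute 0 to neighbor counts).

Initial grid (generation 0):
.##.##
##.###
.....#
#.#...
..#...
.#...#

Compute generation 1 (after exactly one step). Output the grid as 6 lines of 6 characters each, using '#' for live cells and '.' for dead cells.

Answer: ###..#
##.#..
#.##.#
.#....
..#...
......

Derivation:
Simulating step by step:
Generation 0 (given above): 15 live cells
Generation 1: 13 live cells
(generation 1 grid is the final answer)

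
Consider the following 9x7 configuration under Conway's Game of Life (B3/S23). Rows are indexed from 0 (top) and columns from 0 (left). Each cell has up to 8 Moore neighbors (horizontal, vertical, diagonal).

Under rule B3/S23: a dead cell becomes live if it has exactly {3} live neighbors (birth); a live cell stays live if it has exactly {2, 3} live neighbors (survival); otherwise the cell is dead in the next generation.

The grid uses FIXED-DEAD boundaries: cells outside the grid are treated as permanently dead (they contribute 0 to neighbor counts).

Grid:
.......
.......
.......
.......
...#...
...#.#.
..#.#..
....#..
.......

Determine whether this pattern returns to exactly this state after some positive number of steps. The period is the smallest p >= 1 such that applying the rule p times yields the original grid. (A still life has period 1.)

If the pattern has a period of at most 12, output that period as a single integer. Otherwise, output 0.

Answer: 2

Derivation:
Simulating and comparing each generation to the original:
Gen 0 (original, given above): 6 live cells
Gen 1: 6 live cells, differs from original
Gen 2: 6 live cells, MATCHES original -> period = 2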